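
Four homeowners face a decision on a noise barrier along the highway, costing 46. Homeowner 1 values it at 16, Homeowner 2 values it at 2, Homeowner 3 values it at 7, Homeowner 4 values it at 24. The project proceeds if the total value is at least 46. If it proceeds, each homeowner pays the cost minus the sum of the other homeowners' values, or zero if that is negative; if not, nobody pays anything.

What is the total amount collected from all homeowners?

Total value 49 ≥ cost 46, so it is built.
Homeowner 1: others sum to 33; max(0, 46 - 33) = 13.
Homeowner 2: others sum to 47; max(0, 46 - 47) = 0.
Homeowner 3: others sum to 42; max(0, 46 - 42) = 4.
Homeowner 4: others sum to 25; max(0, 46 - 25) = 21.
Total collected = 13 + 0 + 4 + 21 = 38.

38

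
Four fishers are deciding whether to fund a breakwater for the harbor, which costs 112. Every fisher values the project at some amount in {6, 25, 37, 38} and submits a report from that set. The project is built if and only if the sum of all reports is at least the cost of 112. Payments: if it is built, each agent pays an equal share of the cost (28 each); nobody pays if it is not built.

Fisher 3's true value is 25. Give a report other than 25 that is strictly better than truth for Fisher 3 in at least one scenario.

Suppose Fisher 1 reports 25, Fisher 2 reports 25 and Fisher 4 reports 37.
Report 25: project built, pays 28, utility 25 - 28 = -3.
Report 6: project not built, utility 0.
So reporting 6 beats truth here (0 > -3).

6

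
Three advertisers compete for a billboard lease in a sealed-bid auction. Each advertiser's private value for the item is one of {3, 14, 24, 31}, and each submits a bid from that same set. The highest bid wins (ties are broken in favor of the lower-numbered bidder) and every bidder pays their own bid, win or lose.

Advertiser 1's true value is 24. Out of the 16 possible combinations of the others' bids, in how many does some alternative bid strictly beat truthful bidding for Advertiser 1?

Others bid (3, 3): truth gives 0; bid 3 gives 21 > 0. Violating.
Others bid (3, 14): truth gives 0; bid 14 gives 10 > 0. Violating.
Others bid (3, 31): truth gives -24; bid 3 gives -3 > -24. Violating.
Others bid (14, 3): truth gives 0; bid 14 gives 10 > 0. Violating.
Others bid (3, 24): truth gives 0; no alternative beats it.
Others bid (14, 24): truth gives 0; no alternative beats it.
(Checking all 16 profiles: 11 have a profitable deviation, 5 do not.)

11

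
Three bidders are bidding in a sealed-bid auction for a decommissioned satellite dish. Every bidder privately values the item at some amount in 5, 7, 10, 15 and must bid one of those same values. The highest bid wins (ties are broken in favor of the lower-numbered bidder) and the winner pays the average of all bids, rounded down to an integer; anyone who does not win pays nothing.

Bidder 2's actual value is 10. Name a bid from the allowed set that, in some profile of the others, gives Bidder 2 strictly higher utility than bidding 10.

Suppose Bidder 1 bids 5 and Bidder 3 bids 5.
Bid 10: wins, pays 6, utility 10 - 6 = 4.
Bid 7: wins, pays 5, utility 10 - 5 = 5.
So bidding 7 beats truth here (5 > 4).

7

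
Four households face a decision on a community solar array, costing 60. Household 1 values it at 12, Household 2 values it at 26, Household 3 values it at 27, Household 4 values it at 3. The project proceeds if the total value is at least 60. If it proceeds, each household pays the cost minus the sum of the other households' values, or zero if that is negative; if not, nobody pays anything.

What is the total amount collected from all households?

41

Total value 68 ≥ cost 60, so it is built.
Household 1: others sum to 56; max(0, 60 - 56) = 4.
Household 2: others sum to 42; max(0, 60 - 42) = 18.
Household 3: others sum to 41; max(0, 60 - 41) = 19.
Household 4: others sum to 65; max(0, 60 - 65) = 0.
Total collected = 4 + 18 + 19 + 0 = 41.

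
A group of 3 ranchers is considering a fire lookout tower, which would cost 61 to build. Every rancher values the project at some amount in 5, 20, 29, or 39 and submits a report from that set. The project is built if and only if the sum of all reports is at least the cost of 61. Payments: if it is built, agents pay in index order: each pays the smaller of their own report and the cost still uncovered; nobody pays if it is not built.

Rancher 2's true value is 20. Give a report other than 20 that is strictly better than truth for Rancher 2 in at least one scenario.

5

Suppose Rancher 1 reports 20 and Rancher 3 reports 39.
Report 20: project built, pays 20, utility 20 - 20 = 0.
Report 5: project built, pays 5, utility 20 - 5 = 15.
So reporting 5 beats truth here (15 > 0).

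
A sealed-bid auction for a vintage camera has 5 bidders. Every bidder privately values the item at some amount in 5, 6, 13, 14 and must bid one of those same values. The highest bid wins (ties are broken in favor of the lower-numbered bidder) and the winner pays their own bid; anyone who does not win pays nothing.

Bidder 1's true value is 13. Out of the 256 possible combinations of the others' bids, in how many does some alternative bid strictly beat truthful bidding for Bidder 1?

16

Others bid (5, 5, 5, 5): truth gives 0; bid 5 gives 8 > 0. Violating.
Others bid (5, 5, 5, 6): truth gives 0; bid 6 gives 7 > 0. Violating.
Others bid (5, 5, 6, 5): truth gives 0; bid 6 gives 7 > 0. Violating.
Others bid (5, 5, 6, 6): truth gives 0; bid 6 gives 7 > 0. Violating.
Others bid (5, 5, 5, 13): truth gives 0; no alternative beats it.
Others bid (5, 5, 5, 14): truth gives 0; no alternative beats it.
(Checking all 256 profiles: 16 have a profitable deviation, 240 do not.)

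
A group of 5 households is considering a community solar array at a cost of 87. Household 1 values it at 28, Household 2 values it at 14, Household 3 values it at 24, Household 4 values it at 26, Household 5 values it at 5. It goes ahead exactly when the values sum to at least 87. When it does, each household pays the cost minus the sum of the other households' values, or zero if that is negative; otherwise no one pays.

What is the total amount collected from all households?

Total value 97 ≥ cost 87, so it is built.
Household 1: others sum to 69; max(0, 87 - 69) = 18.
Household 2: others sum to 83; max(0, 87 - 83) = 4.
Household 3: others sum to 73; max(0, 87 - 73) = 14.
Household 4: others sum to 71; max(0, 87 - 71) = 16.
Household 5: others sum to 92; max(0, 87 - 92) = 0.
Total collected = 18 + 4 + 14 + 16 + 0 = 52.

52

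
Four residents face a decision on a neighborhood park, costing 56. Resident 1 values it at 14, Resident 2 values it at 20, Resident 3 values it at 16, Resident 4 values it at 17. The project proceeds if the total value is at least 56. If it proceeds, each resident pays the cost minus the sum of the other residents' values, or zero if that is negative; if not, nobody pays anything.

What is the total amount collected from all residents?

23

Total value 67 ≥ cost 56, so it is built.
Resident 1: others sum to 53; max(0, 56 - 53) = 3.
Resident 2: others sum to 47; max(0, 56 - 47) = 9.
Resident 3: others sum to 51; max(0, 56 - 51) = 5.
Resident 4: others sum to 50; max(0, 56 - 50) = 6.
Total collected = 3 + 9 + 5 + 6 = 23.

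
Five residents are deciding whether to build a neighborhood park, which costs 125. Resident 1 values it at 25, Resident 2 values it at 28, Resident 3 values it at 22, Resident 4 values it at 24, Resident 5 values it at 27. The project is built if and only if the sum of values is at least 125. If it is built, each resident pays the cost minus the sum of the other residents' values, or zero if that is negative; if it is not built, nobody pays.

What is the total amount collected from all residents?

121

Total value 126 ≥ cost 125, so it is built.
Resident 1: others sum to 101; max(0, 125 - 101) = 24.
Resident 2: others sum to 98; max(0, 125 - 98) = 27.
Resident 3: others sum to 104; max(0, 125 - 104) = 21.
Resident 4: others sum to 102; max(0, 125 - 102) = 23.
Resident 5: others sum to 99; max(0, 125 - 99) = 26.
Total collected = 24 + 27 + 21 + 23 + 26 = 121.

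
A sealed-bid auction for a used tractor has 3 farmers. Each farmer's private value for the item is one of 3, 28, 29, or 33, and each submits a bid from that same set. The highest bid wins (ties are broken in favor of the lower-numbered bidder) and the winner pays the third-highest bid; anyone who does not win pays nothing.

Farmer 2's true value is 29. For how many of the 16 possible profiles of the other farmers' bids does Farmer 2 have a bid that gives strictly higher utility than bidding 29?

4

Others bid (3, 33): truth gives 0; bid 33 gives 26 > 0. Violating.
Others bid (28, 33): truth gives 0; bid 33 gives 1 > 0. Violating.
Others bid (29, 3): truth gives 0; bid 33 gives 26 > 0. Violating.
Others bid (29, 28): truth gives 0; bid 33 gives 1 > 0. Violating.
Others bid (3, 3): truth gives 26; no alternative beats it.
Others bid (3, 28): truth gives 26; no alternative beats it.
(Checking all 16 profiles: 4 have a profitable deviation, 12 do not.)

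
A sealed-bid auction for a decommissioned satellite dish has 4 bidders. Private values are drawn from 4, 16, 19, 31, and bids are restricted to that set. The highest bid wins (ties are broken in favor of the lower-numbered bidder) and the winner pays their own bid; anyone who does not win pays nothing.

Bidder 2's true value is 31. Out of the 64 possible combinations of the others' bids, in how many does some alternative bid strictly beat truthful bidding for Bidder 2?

18

Others bid (4, 4, 4): truth gives 0; bid 16 gives 15 > 0. Violating.
Others bid (4, 4, 16): truth gives 0; bid 16 gives 15 > 0. Violating.
Others bid (4, 4, 19): truth gives 0; bid 19 gives 12 > 0. Violating.
Others bid (4, 16, 4): truth gives 0; bid 16 gives 15 > 0. Violating.
Others bid (4, 4, 31): truth gives 0; no alternative beats it.
Others bid (4, 16, 31): truth gives 0; no alternative beats it.
(Checking all 64 profiles: 18 have a profitable deviation, 46 do not.)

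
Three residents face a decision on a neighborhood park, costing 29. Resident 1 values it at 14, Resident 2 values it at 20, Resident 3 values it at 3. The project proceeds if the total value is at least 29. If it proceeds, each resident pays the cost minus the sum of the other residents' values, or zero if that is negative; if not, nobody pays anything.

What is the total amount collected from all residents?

Total value 37 ≥ cost 29, so it is built.
Resident 1: others sum to 23; max(0, 29 - 23) = 6.
Resident 2: others sum to 17; max(0, 29 - 17) = 12.
Resident 3: others sum to 34; max(0, 29 - 34) = 0.
Total collected = 6 + 12 + 0 = 18.

18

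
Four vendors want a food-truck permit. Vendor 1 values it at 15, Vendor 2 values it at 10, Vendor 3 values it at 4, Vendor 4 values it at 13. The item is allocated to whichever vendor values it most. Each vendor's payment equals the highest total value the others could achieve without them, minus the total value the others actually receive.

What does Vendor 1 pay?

13

Vendor 1 has the highest value and receives the item.
Without Vendor 1, the item would go to the next-highest value, 13, so the others could achieve 13.
With Vendor 1 present and winning, the others receive nothing, so their total is 0.
Payment = 13 - 0 = 13.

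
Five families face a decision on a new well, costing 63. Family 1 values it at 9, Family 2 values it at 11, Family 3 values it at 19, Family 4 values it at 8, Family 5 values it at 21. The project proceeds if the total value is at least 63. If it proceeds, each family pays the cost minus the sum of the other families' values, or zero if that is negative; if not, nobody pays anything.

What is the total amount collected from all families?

43

Total value 68 ≥ cost 63, so it is built.
Family 1: others sum to 59; max(0, 63 - 59) = 4.
Family 2: others sum to 57; max(0, 63 - 57) = 6.
Family 3: others sum to 49; max(0, 63 - 49) = 14.
Family 4: others sum to 60; max(0, 63 - 60) = 3.
Family 5: others sum to 47; max(0, 63 - 47) = 16.
Total collected = 4 + 6 + 14 + 3 + 16 = 43.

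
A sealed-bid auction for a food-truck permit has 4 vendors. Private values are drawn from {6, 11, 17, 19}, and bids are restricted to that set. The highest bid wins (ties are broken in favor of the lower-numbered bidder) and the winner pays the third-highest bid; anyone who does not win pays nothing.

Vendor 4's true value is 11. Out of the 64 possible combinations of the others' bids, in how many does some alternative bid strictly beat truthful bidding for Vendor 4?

6

Others bid (6, 6, 11): truth gives 0; bid 17 gives 5 > 0. Violating.
Others bid (6, 6, 17): truth gives 0; bid 19 gives 5 > 0. Violating.
Others bid (6, 11, 6): truth gives 0; bid 17 gives 5 > 0. Violating.
Others bid (6, 17, 6): truth gives 0; bid 19 gives 5 > 0. Violating.
Others bid (6, 6, 6): truth gives 5; no alternative beats it.
Others bid (6, 6, 19): truth gives 0; no alternative beats it.
(Checking all 64 profiles: 6 have a profitable deviation, 58 do not.)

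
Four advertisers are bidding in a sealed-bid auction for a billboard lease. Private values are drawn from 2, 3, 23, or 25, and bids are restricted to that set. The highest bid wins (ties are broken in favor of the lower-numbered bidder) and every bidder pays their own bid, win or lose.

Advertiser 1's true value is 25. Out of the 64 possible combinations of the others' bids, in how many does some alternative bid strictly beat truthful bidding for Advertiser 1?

Others bid (2, 2, 2): truth gives 0; bid 2 gives 23 > 0. Violating.
Others bid (2, 2, 3): truth gives 0; bid 3 gives 22 > 0. Violating.
Others bid (2, 2, 23): truth gives 0; bid 23 gives 2 > 0. Violating.
Others bid (2, 3, 2): truth gives 0; bid 3 gives 22 > 0. Violating.
Others bid (2, 2, 25): truth gives 0; no alternative beats it.
Others bid (2, 3, 25): truth gives 0; no alternative beats it.
(Checking all 64 profiles: 27 have a profitable deviation, 37 do not.)

27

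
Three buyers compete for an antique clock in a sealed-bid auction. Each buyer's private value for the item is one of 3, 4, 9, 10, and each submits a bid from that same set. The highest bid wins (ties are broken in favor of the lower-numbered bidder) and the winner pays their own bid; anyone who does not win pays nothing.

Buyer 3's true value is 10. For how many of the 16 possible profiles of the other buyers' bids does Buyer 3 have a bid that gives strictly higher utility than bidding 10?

4

Others bid (3, 3): truth gives 0; bid 4 gives 6 > 0. Violating.
Others bid (3, 4): truth gives 0; bid 9 gives 1 > 0. Violating.
Others bid (4, 3): truth gives 0; bid 9 gives 1 > 0. Violating.
Others bid (4, 4): truth gives 0; bid 9 gives 1 > 0. Violating.
Others bid (3, 9): truth gives 0; no alternative beats it.
Others bid (3, 10): truth gives 0; no alternative beats it.
(Checking all 16 profiles: 4 have a profitable deviation, 12 do not.)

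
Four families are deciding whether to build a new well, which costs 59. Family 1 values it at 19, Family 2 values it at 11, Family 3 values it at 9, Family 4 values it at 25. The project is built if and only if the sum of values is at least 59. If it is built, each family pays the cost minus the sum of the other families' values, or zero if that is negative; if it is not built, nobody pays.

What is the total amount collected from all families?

44

Total value 64 ≥ cost 59, so it is built.
Family 1: others sum to 45; max(0, 59 - 45) = 14.
Family 2: others sum to 53; max(0, 59 - 53) = 6.
Family 3: others sum to 55; max(0, 59 - 55) = 4.
Family 4: others sum to 39; max(0, 59 - 39) = 20.
Total collected = 14 + 6 + 4 + 20 = 44.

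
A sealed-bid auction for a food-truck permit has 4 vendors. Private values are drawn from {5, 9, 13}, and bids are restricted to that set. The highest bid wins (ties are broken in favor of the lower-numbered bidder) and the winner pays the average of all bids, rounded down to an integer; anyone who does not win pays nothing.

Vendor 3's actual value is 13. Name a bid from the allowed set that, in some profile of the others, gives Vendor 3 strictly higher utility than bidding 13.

Suppose Vendor 1 bids 5, Vendor 2 bids 5 and Vendor 4 bids 5.
Bid 13: wins, pays 7, utility 13 - 7 = 6.
Bid 9: wins, pays 6, utility 13 - 6 = 7.
So bidding 9 beats truth here (7 > 6).

9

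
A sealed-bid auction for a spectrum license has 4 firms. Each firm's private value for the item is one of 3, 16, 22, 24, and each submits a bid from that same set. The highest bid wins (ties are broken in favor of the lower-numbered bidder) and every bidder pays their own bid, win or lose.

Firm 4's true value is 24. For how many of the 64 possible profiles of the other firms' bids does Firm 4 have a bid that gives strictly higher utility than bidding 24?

Others bid (3, 3, 3): truth gives 0; bid 16 gives 8 > 0. Violating.
Others bid (3, 3, 16): truth gives 0; bid 22 gives 2 > 0. Violating.
Others bid (3, 3, 24): truth gives -24; bid 3 gives -3 > -24. Violating.
Others bid (3, 16, 3): truth gives 0; bid 22 gives 2 > 0. Violating.
Others bid (3, 3, 22): truth gives 0; no alternative beats it.
Others bid (3, 16, 22): truth gives 0; no alternative beats it.
(Checking all 64 profiles: 45 have a profitable deviation, 19 do not.)

45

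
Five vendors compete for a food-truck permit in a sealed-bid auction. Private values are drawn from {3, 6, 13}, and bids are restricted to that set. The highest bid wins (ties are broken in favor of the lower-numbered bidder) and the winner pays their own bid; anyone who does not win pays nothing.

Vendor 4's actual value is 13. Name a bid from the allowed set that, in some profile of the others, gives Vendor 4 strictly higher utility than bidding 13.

6

Suppose Vendor 1 bids 3, Vendor 2 bids 3, Vendor 3 bids 3 and Vendor 5 bids 3.
Bid 13: wins, pays 13, utility 13 - 13 = 0.
Bid 6: wins, pays 6, utility 13 - 6 = 7.
So bidding 6 beats truth here (7 > 0).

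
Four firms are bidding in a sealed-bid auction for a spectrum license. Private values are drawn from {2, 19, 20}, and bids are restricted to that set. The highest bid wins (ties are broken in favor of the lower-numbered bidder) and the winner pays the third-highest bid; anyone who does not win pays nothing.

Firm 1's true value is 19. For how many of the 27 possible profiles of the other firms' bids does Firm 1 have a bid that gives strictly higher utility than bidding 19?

Others bid (2, 2, 20): truth gives 0; bid 20 gives 17 > 0. Violating.
Others bid (2, 20, 2): truth gives 0; bid 20 gives 17 > 0. Violating.
Others bid (20, 2, 2): truth gives 0; bid 20 gives 17 > 0. Violating.
Others bid (2, 2, 2): truth gives 17; no alternative beats it.
Others bid (2, 2, 19): truth gives 17; no alternative beats it.
(Checking all 27 profiles: 3 have a profitable deviation, 24 do not.)

3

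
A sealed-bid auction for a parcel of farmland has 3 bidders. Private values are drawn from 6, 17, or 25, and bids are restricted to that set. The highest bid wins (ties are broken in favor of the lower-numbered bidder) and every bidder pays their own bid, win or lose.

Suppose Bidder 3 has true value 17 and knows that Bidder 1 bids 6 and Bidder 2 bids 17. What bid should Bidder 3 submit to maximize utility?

Bid 6: loses but pays 6, utility -6.
Bid 17: loses but pays 17, utility -17.
Bid 25: wins, pays 25, utility 17 - 25 = -8.
The best choice is 6 with utility -6.

6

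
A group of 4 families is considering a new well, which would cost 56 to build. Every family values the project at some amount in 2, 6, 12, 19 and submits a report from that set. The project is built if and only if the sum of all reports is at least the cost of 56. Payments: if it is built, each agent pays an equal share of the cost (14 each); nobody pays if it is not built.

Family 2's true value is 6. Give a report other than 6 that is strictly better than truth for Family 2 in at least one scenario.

2

Suppose Family 1 reports 12, Family 3 reports 19 and Family 4 reports 19.
Report 6: project built, pays 14, utility 6 - 14 = -8.
Report 2: project not built, utility 0.
So reporting 2 beats truth here (0 > -8).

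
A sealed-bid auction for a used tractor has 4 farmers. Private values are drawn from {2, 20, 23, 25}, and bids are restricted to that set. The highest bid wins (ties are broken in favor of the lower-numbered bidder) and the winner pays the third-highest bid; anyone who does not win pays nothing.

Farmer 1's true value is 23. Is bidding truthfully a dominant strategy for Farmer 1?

No

Consider the case where Farmer 2 bids 2, Farmer 3 bids 2 and Farmer 4 bids 25.
Truthful bid 23: loses, pays 0, utility 0.
Bid 25 instead: wins, pays 2, utility 23 - 2 = 21.
Since 21 > 0, bidding 25 is strictly better here, so truthful bidding is not dominant.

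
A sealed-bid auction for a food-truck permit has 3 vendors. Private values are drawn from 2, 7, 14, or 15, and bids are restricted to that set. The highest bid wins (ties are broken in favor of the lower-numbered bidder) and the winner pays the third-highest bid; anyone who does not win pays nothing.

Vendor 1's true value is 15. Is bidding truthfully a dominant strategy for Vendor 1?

Yes

Check each profile of the others' bids and compare truth against every alternative bid.
Others bid (2, 15): truth gives 13, best alternative gives 0.
Others bid (15, 2): truth gives 13, best alternative gives 0.
Others bid (7, 15): truth gives 8, best alternative gives 0.
Others bid (15, 7): truth gives 8, best alternative gives 0.
Others bid (14, 15): truth gives 1, best alternative gives 0.
Others bid (15, 14): truth gives 1, best alternative gives 0.
(Remaining 10 profiles checked similarly; truth is weakly best in each.)
In every case the truthful bid is at least as good as any alternative, so it is a dominant strategy.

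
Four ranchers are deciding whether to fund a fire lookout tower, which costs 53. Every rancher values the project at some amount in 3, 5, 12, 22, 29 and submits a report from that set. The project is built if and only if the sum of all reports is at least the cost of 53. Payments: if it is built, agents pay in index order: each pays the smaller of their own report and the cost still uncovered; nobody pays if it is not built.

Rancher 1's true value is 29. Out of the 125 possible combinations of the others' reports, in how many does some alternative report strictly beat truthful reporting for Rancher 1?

90

Others report (3, 3, 29): truth gives 0; report 22 gives 7 > 0. Violating.
Others report (3, 5, 29): truth gives 0; report 22 gives 7 > 0. Violating.
Others report (3, 12, 22): truth gives 0; report 22 gives 7 > 0. Violating.
Others report (3, 12, 29): truth gives 0; report 12 gives 17 > 0. Violating.
Others report (3, 3, 3): truth gives 0; no alternative beats it.
Others report (3, 3, 5): truth gives 0; no alternative beats it.
(Checking all 125 profiles: 90 have a profitable deviation, 35 do not.)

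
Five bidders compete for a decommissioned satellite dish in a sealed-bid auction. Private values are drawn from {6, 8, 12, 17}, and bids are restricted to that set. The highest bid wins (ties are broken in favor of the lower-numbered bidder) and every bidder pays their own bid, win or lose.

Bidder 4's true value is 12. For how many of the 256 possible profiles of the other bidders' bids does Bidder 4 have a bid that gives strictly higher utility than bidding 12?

234

Others bid (6, 6, 6, 6): truth gives 0; bid 8 gives 4 > 0. Violating.
Others bid (6, 6, 6, 8): truth gives 0; bid 8 gives 4 > 0. Violating.
Others bid (6, 6, 6, 17): truth gives -12; bid 17 gives -5 > -12. Violating.
Others bid (6, 6, 8, 17): truth gives -12; bid 17 gives -5 > -12. Violating.
Others bid (6, 6, 6, 12): truth gives 0; no alternative beats it.
Others bid (6, 6, 8, 6): truth gives 0; no alternative beats it.
(Checking all 256 profiles: 234 have a profitable deviation, 22 do not.)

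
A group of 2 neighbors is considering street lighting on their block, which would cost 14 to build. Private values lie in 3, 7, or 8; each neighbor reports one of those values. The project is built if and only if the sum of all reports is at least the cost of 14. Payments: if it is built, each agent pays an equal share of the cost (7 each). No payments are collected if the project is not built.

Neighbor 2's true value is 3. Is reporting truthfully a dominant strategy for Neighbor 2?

Yes

Check each profile of the others' reports and compare truth against every alternative report.
Others report (7): truth gives 0, best alternative gives -4.
Others report (8): truth gives 0, best alternative gives -4.
Others report (3): truth gives 0, best alternative gives 0.
In every case the truthful report is at least as good as any alternative, so it is a dominant strategy.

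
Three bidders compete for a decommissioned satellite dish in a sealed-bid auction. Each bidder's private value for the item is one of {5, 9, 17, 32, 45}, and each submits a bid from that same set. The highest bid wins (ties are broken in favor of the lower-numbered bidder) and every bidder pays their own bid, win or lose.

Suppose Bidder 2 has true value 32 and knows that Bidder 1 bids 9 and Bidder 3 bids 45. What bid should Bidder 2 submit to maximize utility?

5

Bid 5: loses but pays 5, utility -5.
Bid 9: loses but pays 9, utility -9.
Bid 17: loses but pays 17, utility -17.
Bid 32: loses but pays 32, utility -32.
Bid 45: wins, pays 45, utility 32 - 45 = -13.
The best choice is 5 with utility -5.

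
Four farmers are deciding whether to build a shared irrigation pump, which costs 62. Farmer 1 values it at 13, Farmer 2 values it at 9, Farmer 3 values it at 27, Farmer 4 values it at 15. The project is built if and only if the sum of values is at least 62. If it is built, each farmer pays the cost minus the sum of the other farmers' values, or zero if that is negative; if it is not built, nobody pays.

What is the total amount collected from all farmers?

Total value 64 ≥ cost 62, so it is built.
Farmer 1: others sum to 51; max(0, 62 - 51) = 11.
Farmer 2: others sum to 55; max(0, 62 - 55) = 7.
Farmer 3: others sum to 37; max(0, 62 - 37) = 25.
Farmer 4: others sum to 49; max(0, 62 - 49) = 13.
Total collected = 11 + 7 + 25 + 13 = 56.

56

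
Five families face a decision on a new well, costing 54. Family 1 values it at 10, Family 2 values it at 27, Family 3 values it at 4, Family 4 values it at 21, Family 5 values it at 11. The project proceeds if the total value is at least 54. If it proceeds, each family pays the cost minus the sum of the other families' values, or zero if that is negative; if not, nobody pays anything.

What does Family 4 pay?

Total value 73 ≥ cost 54, so the project is built.
The other families' values sum to 52.
Cost minus that sum is 54 - 52 = 2.

2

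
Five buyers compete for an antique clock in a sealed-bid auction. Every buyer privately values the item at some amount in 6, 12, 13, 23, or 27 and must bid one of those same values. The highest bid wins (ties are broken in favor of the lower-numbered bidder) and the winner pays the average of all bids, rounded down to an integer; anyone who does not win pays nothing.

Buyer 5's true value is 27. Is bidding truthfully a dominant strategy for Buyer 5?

No

Consider the case where Buyer 1 bids 6, Buyer 2 bids 6, Buyer 3 bids 6 and Buyer 4 bids 6.
Truthful bid 27: wins, pays 10, utility 27 - 10 = 17.
Bid 12 instead: wins, pays 7, utility 27 - 7 = 20.
Since 20 > 17, bidding 12 is strictly better here, so truthful bidding is not dominant.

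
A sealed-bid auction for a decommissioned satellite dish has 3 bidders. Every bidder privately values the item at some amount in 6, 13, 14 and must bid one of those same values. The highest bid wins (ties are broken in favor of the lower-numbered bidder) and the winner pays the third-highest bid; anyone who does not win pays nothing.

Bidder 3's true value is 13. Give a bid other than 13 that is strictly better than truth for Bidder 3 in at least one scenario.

Suppose Bidder 1 bids 6 and Bidder 2 bids 13.
Bid 13: loses, pays 0, utility 0.
Bid 14: wins, pays 6, utility 13 - 6 = 7.
So bidding 14 beats truth here (7 > 0).

14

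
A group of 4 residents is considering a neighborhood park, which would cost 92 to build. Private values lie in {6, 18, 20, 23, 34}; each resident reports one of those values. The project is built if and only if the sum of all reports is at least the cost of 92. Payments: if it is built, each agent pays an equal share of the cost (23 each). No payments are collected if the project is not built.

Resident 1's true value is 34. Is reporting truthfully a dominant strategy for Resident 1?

Check each profile of the others' reports and compare truth against every alternative report.
Others report (6, 18, 34): truth gives 11, best alternative gives 0.
Others report (6, 20, 34): truth gives 11, best alternative gives 0.
Others report (6, 23, 34): truth gives 11, best alternative gives 0.
Others report (6, 34, 18): truth gives 11, best alternative gives 0.
Others report (6, 34, 20): truth gives 11, best alternative gives 0.
Others report (6, 34, 23): truth gives 11, best alternative gives 0.
(Remaining 119 profiles checked similarly; truth is weakly best in each.)
In every case the truthful report is at least as good as any alternative, so it is a dominant strategy.

Yes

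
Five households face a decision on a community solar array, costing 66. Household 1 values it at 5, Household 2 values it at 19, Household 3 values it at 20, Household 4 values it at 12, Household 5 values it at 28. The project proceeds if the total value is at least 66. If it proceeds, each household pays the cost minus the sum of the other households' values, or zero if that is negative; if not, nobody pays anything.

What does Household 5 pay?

10

Total value 84 ≥ cost 66, so the project is built.
The other households' values sum to 56.
Cost minus that sum is 66 - 56 = 10.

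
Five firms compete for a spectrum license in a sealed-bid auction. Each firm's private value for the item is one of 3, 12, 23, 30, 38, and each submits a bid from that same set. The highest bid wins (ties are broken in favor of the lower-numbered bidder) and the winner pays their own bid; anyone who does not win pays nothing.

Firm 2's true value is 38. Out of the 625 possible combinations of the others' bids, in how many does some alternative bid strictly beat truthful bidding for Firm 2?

Others bid (3, 3, 3, 3): truth gives 0; bid 12 gives 26 > 0. Violating.
Others bid (3, 3, 3, 12): truth gives 0; bid 12 gives 26 > 0. Violating.
Others bid (3, 3, 3, 23): truth gives 0; bid 23 gives 15 > 0. Violating.
Others bid (3, 3, 3, 30): truth gives 0; bid 30 gives 8 > 0. Violating.
Others bid (3, 3, 3, 38): truth gives 0; no alternative beats it.
Others bid (3, 3, 12, 38): truth gives 0; no alternative beats it.
(Checking all 625 profiles: 192 have a profitable deviation, 433 do not.)

192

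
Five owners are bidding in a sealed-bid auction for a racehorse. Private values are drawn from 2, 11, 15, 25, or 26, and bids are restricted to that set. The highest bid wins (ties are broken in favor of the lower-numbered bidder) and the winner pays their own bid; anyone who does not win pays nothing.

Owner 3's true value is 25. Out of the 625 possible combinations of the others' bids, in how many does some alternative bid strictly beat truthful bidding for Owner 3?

36

Others bid (2, 2, 2, 2): truth gives 0; bid 11 gives 14 > 0. Violating.
Others bid (2, 2, 2, 11): truth gives 0; bid 11 gives 14 > 0. Violating.
Others bid (2, 2, 2, 15): truth gives 0; bid 15 gives 10 > 0. Violating.
Others bid (2, 2, 11, 2): truth gives 0; bid 11 gives 14 > 0. Violating.
Others bid (2, 2, 2, 25): truth gives 0; no alternative beats it.
Others bid (2, 2, 2, 26): truth gives 0; no alternative beats it.
(Checking all 625 profiles: 36 have a profitable deviation, 589 do not.)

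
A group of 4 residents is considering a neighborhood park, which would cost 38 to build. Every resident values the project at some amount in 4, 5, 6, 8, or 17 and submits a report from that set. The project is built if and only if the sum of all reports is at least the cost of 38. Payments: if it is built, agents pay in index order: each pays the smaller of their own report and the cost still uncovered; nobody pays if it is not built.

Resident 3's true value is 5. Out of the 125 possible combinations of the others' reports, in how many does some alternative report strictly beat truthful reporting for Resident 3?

Others report (4, 17, 17): truth gives 0; report 4 gives 1 > 0. Violating.
Others report (5, 17, 17): truth gives 0; report 4 gives 1 > 0. Violating.
Others report (6, 17, 17): truth gives 0; report 4 gives 1 > 0. Violating.
Others report (8, 17, 17): truth gives 0; report 4 gives 1 > 0. Violating.
Others report (4, 4, 4): truth gives 0; no alternative beats it.
Others report (4, 4, 5): truth gives 0; no alternative beats it.
(Checking all 125 profiles: 8 have a profitable deviation, 117 do not.)

8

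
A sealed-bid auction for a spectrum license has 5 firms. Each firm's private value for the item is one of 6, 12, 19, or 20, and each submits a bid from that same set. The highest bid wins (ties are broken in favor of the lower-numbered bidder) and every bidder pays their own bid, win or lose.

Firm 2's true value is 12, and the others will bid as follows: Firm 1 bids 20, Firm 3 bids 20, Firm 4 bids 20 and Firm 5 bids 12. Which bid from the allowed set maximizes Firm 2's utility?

Bid 6: loses but pays 6, utility -6.
Bid 12: loses but pays 12, utility -12.
Bid 19: loses but pays 19, utility -19.
Bid 20: loses but pays 20, utility -20.
The best choice is 6 with utility -6.

6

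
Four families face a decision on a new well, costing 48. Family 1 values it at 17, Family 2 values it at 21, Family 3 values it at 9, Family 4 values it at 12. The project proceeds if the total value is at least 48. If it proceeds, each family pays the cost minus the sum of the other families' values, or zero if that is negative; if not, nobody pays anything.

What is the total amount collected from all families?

Total value 59 ≥ cost 48, so it is built.
Family 1: others sum to 42; max(0, 48 - 42) = 6.
Family 2: others sum to 38; max(0, 48 - 38) = 10.
Family 3: others sum to 50; max(0, 48 - 50) = 0.
Family 4: others sum to 47; max(0, 48 - 47) = 1.
Total collected = 6 + 10 + 0 + 1 = 17.

17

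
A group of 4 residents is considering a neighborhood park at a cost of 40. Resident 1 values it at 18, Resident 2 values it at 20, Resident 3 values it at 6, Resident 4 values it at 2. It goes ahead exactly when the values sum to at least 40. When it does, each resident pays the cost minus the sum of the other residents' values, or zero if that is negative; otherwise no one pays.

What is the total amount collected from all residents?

Total value 46 ≥ cost 40, so it is built.
Resident 1: others sum to 28; max(0, 40 - 28) = 12.
Resident 2: others sum to 26; max(0, 40 - 26) = 14.
Resident 3: others sum to 40; max(0, 40 - 40) = 0.
Resident 4: others sum to 44; max(0, 40 - 44) = 0.
Total collected = 12 + 14 + 0 + 0 = 26.

26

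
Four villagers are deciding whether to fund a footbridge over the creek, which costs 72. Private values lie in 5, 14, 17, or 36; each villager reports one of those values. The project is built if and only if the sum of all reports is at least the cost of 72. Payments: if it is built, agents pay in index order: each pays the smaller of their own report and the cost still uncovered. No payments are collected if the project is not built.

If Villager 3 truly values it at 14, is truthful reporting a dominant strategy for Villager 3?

No

Consider the case where Villager 1 reports 5, Villager 2 reports 36 and Villager 4 reports 36.
Truthful report 14: project built, pays 14, utility 14 - 14 = 0.
Report 5 instead: project built, pays 5, utility 14 - 5 = 9.
Since 9 > 0, reporting 5 is strictly better here, so truthful reporting is not dominant.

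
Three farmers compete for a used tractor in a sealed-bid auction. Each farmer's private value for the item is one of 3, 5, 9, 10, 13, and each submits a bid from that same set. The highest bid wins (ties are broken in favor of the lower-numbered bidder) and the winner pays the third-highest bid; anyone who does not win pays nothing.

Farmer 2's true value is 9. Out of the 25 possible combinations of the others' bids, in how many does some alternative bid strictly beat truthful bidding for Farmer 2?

Others bid (3, 10): truth gives 0; bid 10 gives 6 > 0. Violating.
Others bid (3, 13): truth gives 0; bid 13 gives 6 > 0. Violating.
Others bid (5, 10): truth gives 0; bid 10 gives 4 > 0. Violating.
Others bid (5, 13): truth gives 0; bid 13 gives 4 > 0. Violating.
Others bid (3, 3): truth gives 6; no alternative beats it.
Others bid (3, 5): truth gives 6; no alternative beats it.
(Checking all 25 profiles: 8 have a profitable deviation, 17 do not.)

8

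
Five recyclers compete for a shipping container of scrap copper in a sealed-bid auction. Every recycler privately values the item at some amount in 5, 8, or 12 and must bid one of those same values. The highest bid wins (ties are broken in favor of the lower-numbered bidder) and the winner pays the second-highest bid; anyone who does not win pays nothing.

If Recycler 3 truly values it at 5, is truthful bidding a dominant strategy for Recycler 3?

Check each profile of the others' bids and compare truth against every alternative bid.
Others bid (5, 5, 5, 8): truth gives 0, best alternative gives -3.
Others bid (5, 5, 8, 5): truth gives 0, best alternative gives -3.
Others bid (5, 5, 8, 8): truth gives 0, best alternative gives -3.
Others bid (5, 5, 5, 5): truth gives 0, best alternative gives 0.
Others bid (5, 5, 5, 12): truth gives 0, best alternative gives 0.
Others bid (5, 5, 8, 12): truth gives 0, best alternative gives 0.
(Remaining 75 profiles checked similarly; truth is weakly best in each.)
In every case the truthful bid is at least as good as any alternative, so it is a dominant strategy.

Yes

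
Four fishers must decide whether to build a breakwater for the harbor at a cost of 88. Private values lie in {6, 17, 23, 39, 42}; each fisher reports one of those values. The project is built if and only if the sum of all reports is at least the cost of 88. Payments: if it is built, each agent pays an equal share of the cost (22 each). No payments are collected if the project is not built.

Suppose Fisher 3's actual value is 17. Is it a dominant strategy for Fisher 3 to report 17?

No

Consider the case where Fisher 1 reports 6, Fisher 2 reports 23 and Fisher 4 reports 42.
Truthful report 17: project built, pays 22, utility 17 - 22 = -5.
Report 6 instead: project not built, utility 0.
Since 0 > -5, reporting 6 is strictly better here, so truthful reporting is not dominant.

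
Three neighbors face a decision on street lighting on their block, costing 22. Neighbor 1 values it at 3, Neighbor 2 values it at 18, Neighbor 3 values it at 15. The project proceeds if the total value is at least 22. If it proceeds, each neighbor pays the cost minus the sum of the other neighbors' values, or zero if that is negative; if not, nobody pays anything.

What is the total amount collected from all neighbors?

5

Total value 36 ≥ cost 22, so it is built.
Neighbor 1: others sum to 33; max(0, 22 - 33) = 0.
Neighbor 2: others sum to 18; max(0, 22 - 18) = 4.
Neighbor 3: others sum to 21; max(0, 22 - 21) = 1.
Total collected = 0 + 4 + 1 = 5.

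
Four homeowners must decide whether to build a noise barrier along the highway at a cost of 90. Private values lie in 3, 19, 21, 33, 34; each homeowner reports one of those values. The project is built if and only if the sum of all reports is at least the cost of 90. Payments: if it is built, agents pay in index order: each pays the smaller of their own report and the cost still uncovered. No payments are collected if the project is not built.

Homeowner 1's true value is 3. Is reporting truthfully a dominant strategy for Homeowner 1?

Check each profile of the others' reports and compare truth against every alternative report.
Others report (3, 34, 34): truth gives 0, best alternative gives -16.
Others report (19, 19, 33): truth gives 0, best alternative gives -16.
Others report (19, 19, 34): truth gives 0, best alternative gives -16.
Others report (19, 21, 33): truth gives 0, best alternative gives -16.
Others report (19, 21, 34): truth gives 0, best alternative gives -16.
Others report (19, 33, 19): truth gives 0, best alternative gives -16.
(Remaining 119 profiles checked similarly; truth is weakly best in each.)
In every case the truthful report is at least as good as any alternative, so it is a dominant strategy.

Yes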